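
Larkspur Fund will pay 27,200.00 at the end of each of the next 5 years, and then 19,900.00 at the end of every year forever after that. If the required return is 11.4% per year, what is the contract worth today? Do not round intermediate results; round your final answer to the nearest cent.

201272.16

PV of 5-year annuity: 27,200.00 × [1 − (1+0.114)^−5] / 0.114 = 99525.00416
Perpetuity value at year 5: 19,900.00 / 0.114 = 174561.40351
PV of perpetuity: 174561.40351 / (1+0.114)^5 = 101747.15414
Total PV = 99525.00416 + 101747.15414 = 201272.15830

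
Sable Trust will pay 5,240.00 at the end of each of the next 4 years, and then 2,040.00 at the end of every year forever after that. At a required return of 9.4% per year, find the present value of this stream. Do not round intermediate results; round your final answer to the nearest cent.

31978.86

PV of 4-year annuity: 5,240.00 × [1 − (1+0.094)^−4] / 0.094 = 16828.14762
Perpetuity value at year 4: 2,040.00 / 0.094 = 21702.12766
PV of perpetuity: 21702.12766 / (1+0.094)^4 = 15150.71141
Total PV = 16828.14762 + 15150.71141 = 31978.85903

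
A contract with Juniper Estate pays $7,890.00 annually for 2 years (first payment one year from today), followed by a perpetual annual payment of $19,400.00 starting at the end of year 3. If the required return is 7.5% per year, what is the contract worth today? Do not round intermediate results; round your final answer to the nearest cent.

PV of 2-year annuity: $7,890.00 × [1 − (1+0.075)^−2] / 0.075 = 14167.00919
Perpetuity value at year 2: $19,400.00 / 0.075 = 258666.66667
PV of perpetuity: 258666.66667 / (1+0.075)^2 = 223832.70236
Total PV = 14167.00919 + 223832.70236 = 237999.71156

$237999.71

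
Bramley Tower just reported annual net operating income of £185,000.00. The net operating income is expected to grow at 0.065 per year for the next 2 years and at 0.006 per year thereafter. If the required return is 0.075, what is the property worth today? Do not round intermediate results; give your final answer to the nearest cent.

D_1 = 197025.00000
D_2 = 209831.62500
Terminal value at year 2: TV = D_2×(1+g_2)/(r−g_2) = 211090.61475/0.069 = 3059284.27174
P_0 = D_1/(1+r)^1 + D_2/(1+r)^2 + TV/(1+r)^2
    = 183279.06977 + 181574.14819 + 2647298.45040 = 3012151.66835

£3012151.67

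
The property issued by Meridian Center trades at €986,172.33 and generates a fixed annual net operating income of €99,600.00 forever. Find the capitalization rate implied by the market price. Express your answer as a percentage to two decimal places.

10.10%

P = C/r ⇒ r = C/P = €99,600.00/€986,172.33 = 0.100997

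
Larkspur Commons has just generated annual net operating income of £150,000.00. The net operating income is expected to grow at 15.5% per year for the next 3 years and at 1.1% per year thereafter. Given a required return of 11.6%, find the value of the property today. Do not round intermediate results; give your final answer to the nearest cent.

D_1 = 173250.00000
D_2 = 200103.75000
D_3 = 231119.83125
Terminal value at year 3: TV = D_3×(1+g_2)/(r−g_2) = 233662.14939/0.105 = 2225353.80375
P_0 = D_1/(1+r)^1 + D_2/(1+r)^2 + D_3/(1+r)^3 + TV/(1+r)^3
    = 155241.93548 + 160667.05689 + 166281.76586 + 1601055.85987 = 2083246.61811

£2083246.62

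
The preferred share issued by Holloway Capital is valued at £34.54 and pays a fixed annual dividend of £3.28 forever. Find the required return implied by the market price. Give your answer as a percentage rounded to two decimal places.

9.50%

P = C/r ⇒ r = C/P = £3.28/£34.54 = 0.094962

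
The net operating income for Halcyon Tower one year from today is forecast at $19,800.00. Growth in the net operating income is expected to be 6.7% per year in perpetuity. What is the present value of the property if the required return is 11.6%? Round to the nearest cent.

$404081.63

Growing perpetuity: P = D₁ / (r − g) = $19,800.0000 / (0.116 − 0.067) = $404,081.63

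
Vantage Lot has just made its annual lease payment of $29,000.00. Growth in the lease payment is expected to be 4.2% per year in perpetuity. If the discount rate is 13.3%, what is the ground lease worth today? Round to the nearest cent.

D₁ = D₀ × (1 + g) = $29,000.00 × 1.042 = $30,218.0000
Growing perpetuity: P = D₁ / (r − g) = $30,218.0000 / (0.133 − 0.042) = $332,065.93

$332065.93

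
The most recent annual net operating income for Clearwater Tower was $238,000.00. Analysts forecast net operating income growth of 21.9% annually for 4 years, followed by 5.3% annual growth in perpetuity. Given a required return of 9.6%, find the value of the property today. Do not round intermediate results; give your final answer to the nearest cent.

$10169656.49

D_1 = 290122.00000
D_2 = 353658.71800
D_3 = 431109.97724
D_4 = 525523.06226
Terminal value at year 4: TV = D_4×(1+g_2)/(r−g_2) = 553375.78456/0.043 = 12869204.29204
P_0 = D_1/(1+r)^1 + D_2/(1+r)^2 + D_3/(1+r)^3 + D_4/(1+r)^4 + TV/(1+r)^4
    = 264709.85401 + 294417.25551 + 327458.60809 + 364208.06867 + 8918862.70499 = 10169656.49129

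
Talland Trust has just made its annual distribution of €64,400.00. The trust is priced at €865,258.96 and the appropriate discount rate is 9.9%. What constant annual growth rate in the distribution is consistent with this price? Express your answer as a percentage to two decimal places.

P = D₀(1+g)/(r−g) ⇒ P(r−g) = D₀(1+g) ⇒ g(P+D₀) = P·r − D₀
g = (P·r − D₀)/(P + D₀) = (€865,258.96×0.099 − €64,400.00) / (€865,258.96 + €64,400.00) = 0.022869

2.29%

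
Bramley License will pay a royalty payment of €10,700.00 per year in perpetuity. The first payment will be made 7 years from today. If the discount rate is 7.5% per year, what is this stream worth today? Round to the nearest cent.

Value at end of year 6: C / r = €10,700.00 / 0.075 = €142,666.6667
Discount to today: PV = €142,666.6667 / (1 + 0.075)^6 = €142,666.6667 / 1.543302 = €92,442.51

€92442.51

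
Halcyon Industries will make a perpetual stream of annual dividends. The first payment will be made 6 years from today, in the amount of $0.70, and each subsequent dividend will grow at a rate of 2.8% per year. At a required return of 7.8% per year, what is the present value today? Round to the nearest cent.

Value at end of year 5: C₁ / (r − g) = $0.70 / (0.078 − 0.028) = $14.0000
Discount to today: PV = $14.0000 / (1 + 0.078)^5 = $14.0000 / 1.455773 = $9.62

$9.62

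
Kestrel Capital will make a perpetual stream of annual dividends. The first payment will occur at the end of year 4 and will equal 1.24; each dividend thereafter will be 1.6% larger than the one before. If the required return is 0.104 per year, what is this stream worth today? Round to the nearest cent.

Value at end of year 3: C₁ / (r − g) = 1.24 / (0.104 − 0.016) = 14.0909
Discount to today: PV = 14.0909 / (1 + 0.104)^3 = 14.0909 / 1.345573 = 10.47

10.47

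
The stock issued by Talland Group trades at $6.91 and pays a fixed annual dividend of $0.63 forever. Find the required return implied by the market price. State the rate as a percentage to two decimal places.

9.12%

P = C/r ⇒ r = C/P = $0.63/$6.91 = 0.091172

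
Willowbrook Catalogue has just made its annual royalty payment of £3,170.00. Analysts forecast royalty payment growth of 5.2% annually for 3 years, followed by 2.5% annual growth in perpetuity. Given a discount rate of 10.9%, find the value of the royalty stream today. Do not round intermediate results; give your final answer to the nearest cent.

£41583.91

D_1 = 3334.84000
D_2 = 3508.25168
D_3 = 3690.68077
Terminal value at year 3: TV = D_3×(1+g_2)/(r−g_2) = 3782.94779/0.084 = 45035.09270
P_0 = D_1/(1+r)^1 + D_2/(1+r)^2 + D_3/(1+r)^3 + TV/(1+r)^3
    = 3007.06943 + 2852.51311 + 2705.90063 + 33018.43027 = 41583.91344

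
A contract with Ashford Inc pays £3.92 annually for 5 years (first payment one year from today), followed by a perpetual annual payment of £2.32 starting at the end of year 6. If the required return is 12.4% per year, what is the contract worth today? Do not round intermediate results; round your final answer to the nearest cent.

£24.42

PV of 5-year annuity: £3.92 × [1 − (1+0.124)^−5] / 0.124 = 13.99181
Perpetuity value at year 5: £2.32 / 0.124 = 18.70968
PV of perpetuity: 18.70968 / (1+0.124)^5 = 10.42881
Total PV = 13.99181 + 10.42881 = 24.42062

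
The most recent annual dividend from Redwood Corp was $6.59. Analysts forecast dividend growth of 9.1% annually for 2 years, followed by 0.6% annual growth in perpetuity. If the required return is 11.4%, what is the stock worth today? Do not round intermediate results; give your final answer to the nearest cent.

D_1 = 7.18969
D_2 = 7.84395
Terminal value at year 2: TV = D_2×(1+g_2)/(r−g_2) = 7.89102/0.108 = 73.06496
P_0 = D_1/(1+r)^1 + D_2/(1+r)^2 + TV/(1+r)^2
    = 6.45394 + 6.32069 + 58.87606 = 71.65069

$71.65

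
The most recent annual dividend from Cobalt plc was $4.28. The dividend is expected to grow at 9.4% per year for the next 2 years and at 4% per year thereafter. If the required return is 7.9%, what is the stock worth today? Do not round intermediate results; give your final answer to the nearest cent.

$126.07

D_1 = 4.68232
D_2 = 5.12246
Terminal value at year 2: TV = D_2×(1+g_2)/(r−g_2) = 5.32736/0.039 = 136.59888
P_0 = D_1/(1+r)^1 + D_2/(1+r)^2 + TV/(1+r)^2
    = 4.33950 + 4.39983 + 117.32870 = 126.06802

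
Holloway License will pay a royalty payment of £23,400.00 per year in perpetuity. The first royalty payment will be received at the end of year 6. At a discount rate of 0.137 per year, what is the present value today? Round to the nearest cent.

£89886.19

Value at end of year 5: C / r = £23,400.00 / 0.137 = £170,802.9197
Discount to today: PV = £170,802.9197 / (1 + 0.137)^5 = £170,802.9197 / 1.900213 = £89,886.19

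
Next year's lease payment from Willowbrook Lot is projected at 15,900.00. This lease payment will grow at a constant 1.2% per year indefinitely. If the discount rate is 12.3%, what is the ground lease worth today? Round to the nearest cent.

Growing perpetuity: P = D₁ / (r − g) = 15,900.0000 / (0.123 − 0.012) = 143,243.24

143243.24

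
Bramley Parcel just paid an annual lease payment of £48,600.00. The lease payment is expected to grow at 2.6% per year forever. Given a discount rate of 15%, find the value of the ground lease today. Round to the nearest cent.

£402125.81

D₁ = D₀ × (1 + g) = £48,600.00 × 1.026 = £49,863.6000
Growing perpetuity: P = D₁ / (r − g) = £49,863.6000 / (0.15 − 0.026) = £402,125.81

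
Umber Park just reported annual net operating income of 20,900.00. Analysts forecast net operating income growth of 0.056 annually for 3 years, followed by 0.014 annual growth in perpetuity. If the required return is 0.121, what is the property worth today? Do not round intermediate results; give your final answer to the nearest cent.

221273.42

D_1 = 22070.40000
D_2 = 23306.34240
D_3 = 24611.49757
Terminal value at year 3: TV = D_3×(1+g_2)/(r−g_2) = 24956.05854/0.107 = 233234.19197
P_0 = D_1/(1+r)^1 + D_2/(1+r)^2 + D_3/(1+r)^3 + TV/(1+r)^3
    = 19688.13559 + 18546.53986 + 17471.13835 + 165567.61020 = 221273.42401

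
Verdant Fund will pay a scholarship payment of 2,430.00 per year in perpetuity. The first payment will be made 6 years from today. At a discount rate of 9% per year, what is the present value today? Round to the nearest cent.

17548.15

Value at end of year 5: C / r = 2,430.00 / 0.09 = 27,000.0000
Discount to today: PV = 27,000.0000 / (1 + 0.09)^5 = 27,000.0000 / 1.538624 = 17,548.15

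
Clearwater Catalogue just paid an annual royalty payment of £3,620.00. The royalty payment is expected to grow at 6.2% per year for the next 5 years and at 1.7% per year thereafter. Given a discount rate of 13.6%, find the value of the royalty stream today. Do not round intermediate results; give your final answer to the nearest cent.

D_1 = 3844.44000
D_2 = 4082.79528
D_3 = 4335.92859
D_4 = 4604.75616
D_5 = 4890.25104
Terminal value at year 5: TV = D_5×(1+g_2)/(r−g_2) = 4973.38531/0.119 = 41793.15386
P_0 = D_1/(1+r)^1 + D_2/(1+r)^2 + D_3/(1+r)^3 + D_4/(1+r)^4 + D_5/(1+r)^5 + TV/(1+r)^5
    = 3384.19014 + 3163.74114 + 2957.65236 + 2764.98839 + 2584.87471 + 22090.90403 = 36946.35077

£36946.35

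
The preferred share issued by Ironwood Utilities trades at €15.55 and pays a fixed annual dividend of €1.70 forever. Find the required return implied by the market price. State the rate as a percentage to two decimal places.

P = C/r ⇒ r = C/P = €1.70/€15.55 = 0.109325

10.93%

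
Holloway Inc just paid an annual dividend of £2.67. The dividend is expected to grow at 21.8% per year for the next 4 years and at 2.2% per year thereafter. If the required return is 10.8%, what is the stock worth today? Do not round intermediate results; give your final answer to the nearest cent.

D_1 = 3.25206
D_2 = 3.96101
D_3 = 4.82451
D_4 = 5.87625
Terminal value at year 4: TV = D_4×(1+g_2)/(r−g_2) = 6.00553/0.086 = 69.83174
P_0 = D_1/(1+r)^1 + D_2/(1+r)^2 + D_3/(1+r)^3 + D_4/(1+r)^4 + TV/(1+r)^4
    = 2.93507 + 3.22646 + 3.54678 + 3.89889 + 46.33336 = 59.94056

£59.94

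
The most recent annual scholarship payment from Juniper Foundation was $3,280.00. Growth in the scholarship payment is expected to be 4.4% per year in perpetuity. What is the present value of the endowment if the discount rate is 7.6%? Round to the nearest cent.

$107010.00

D₁ = D₀ × (1 + g) = $3,280.00 × 1.044 = $3,424.3200
Growing perpetuity: P = D₁ / (r − g) = $3,424.3200 / (0.076 − 0.044) = $107,010.00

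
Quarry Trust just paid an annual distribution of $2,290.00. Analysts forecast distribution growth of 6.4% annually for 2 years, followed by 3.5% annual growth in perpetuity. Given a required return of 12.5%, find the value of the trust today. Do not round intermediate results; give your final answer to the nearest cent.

D_1 = 2436.56000
D_2 = 2592.49984
Terminal value at year 2: TV = D_2×(1+g_2)/(r−g_2) = 2683.23733/0.09 = 29813.74816
P_0 = D_1/(1+r)^1 + D_2/(1+r)^2 + TV/(1+r)^2
    = 2165.83111 + 2048.39494 + 23556.54176 = 27770.76780

$27770.77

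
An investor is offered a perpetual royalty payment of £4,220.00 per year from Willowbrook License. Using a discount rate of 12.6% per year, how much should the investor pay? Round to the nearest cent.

£33492.06

Level perpetuity: PV = C / r = £4,220.00 / 0.126 = £33,492.06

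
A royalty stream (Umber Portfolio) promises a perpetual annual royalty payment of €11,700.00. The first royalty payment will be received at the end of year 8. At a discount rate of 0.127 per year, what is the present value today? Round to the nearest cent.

Value at end of year 7: C / r = €11,700.00 / 0.127 = €92,125.9843
Discount to today: PV = €92,125.9843 / (1 + 0.127)^7 = €92,125.9843 / 2.309231 = €39,894.66

€39894.66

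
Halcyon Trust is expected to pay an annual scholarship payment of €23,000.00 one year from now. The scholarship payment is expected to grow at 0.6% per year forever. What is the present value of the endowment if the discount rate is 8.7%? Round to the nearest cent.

€283950.62

Growing perpetuity: P = D₁ / (r − g) = €23,000.0000 / (0.087 − 0.006) = €283,950.62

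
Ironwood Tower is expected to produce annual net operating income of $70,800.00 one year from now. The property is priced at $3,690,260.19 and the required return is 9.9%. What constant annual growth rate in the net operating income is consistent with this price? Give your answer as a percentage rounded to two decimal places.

7.98%

P = D₁/(r−g) ⇒ g = r − D₁/P = 0.099 − $70,800.00/$3,690,260.19 = 0.079814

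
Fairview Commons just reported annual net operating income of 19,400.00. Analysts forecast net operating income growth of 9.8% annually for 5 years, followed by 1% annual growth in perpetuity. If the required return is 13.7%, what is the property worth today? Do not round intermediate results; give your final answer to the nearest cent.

D_1 = 21301.20000
D_2 = 23388.71760
D_3 = 25680.81192
D_4 = 28197.53149
D_5 = 30960.88958
Terminal value at year 5: TV = D_5×(1+g_2)/(r−g_2) = 31270.49848/0.127 = 246224.39745
P_0 = D_1/(1+r)^1 + D_2/(1+r)^2 + D_3/(1+r)^3 + D_4/(1+r)^4 + D_5/(1+r)^5 + TV/(1+r)^5
    = 18734.56464 + 18091.95425 + 17471.38590 + 16872.10353 + 16293.37702 + 129577.25034 = 217040.63568

217040.64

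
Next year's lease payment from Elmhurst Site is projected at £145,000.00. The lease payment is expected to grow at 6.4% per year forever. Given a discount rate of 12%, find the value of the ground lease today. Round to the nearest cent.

£2589285.71

Growing perpetuity: P = D₁ / (r − g) = £145,000.0000 / (0.12 − 0.064) = £2,589,285.71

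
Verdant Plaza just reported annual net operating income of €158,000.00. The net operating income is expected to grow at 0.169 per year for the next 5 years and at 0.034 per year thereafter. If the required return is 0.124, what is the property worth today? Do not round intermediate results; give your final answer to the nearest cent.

D_1 = 184702.00000
D_2 = 215916.63800
D_3 = 252406.54982
D_4 = 295063.25674
D_5 = 344928.94713
Terminal value at year 5: TV = D_5×(1+g_2)/(r−g_2) = 356656.53133/0.09 = 3962850.34815
P_0 = D_1/(1+r)^1 + D_2/(1+r)^2 + D_3/(1+r)^3 + D_4/(1+r)^4 + D_5/(1+r)^5 + TV/(1+r)^5
    = 164325.62278 + 170904.49557 + 177746.75741 + 184862.95321 + 192264.05009 + 2208900.30884 = 3099004.18790

€3099004.19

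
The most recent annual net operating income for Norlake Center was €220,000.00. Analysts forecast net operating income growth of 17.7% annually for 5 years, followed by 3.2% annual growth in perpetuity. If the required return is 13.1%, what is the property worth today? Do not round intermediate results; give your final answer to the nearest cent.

€4040938.08

D_1 = 258940.00000
D_2 = 304772.38000
D_3 = 358717.09126
D_4 = 422210.01641
D_5 = 496941.18932
Terminal value at year 5: TV = D_5×(1+g_2)/(r−g_2) = 512843.30738/0.099 = 5180235.42804
P_0 = D_1/(1+r)^1 + D_2/(1+r)^2 + D_3/(1+r)^3 + D_4/(1+r)^4 + D_5/(1+r)^5 + TV/(1+r)^5
    = 228947.83378 + 238259.59359 + 247950.08104 + 258034.69972 + 268529.47973 + 2799216.39476 = 4040938.08262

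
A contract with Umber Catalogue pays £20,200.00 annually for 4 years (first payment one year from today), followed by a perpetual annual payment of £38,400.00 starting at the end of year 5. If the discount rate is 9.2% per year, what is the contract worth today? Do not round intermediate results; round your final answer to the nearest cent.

PV of 4-year annuity: £20,200.00 × [1 − (1+0.092)^−4] / 0.092 = 65156.08290
Perpetuity value at year 4: £38,400.00 / 0.092 = 417391.30435
PV of perpetuity: 417391.30435 / (1+0.092)^4 = 293530.23586
Total PV = 65156.08290 + 293530.23586 = 358686.31876

£358686.32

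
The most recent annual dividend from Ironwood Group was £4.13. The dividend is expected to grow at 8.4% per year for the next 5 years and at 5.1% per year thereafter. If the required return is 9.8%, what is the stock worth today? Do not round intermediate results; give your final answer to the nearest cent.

£106.49

D_1 = 4.47692
D_2 = 4.85298
D_3 = 5.26063
D_4 = 5.70252
D_5 = 6.18154
Terminal value at year 5: TV = D_5×(1+g_2)/(r−g_2) = 6.49680/0.047 = 138.22969
P_0 = D_1/(1+r)^1 + D_2/(1+r)^2 + D_3/(1+r)^3 + D_4/(1+r)^4 + D_5/(1+r)^5 + TV/(1+r)^5
    = 4.07734 + 4.02535 + 3.97403 + 3.92336 + 3.87333 + 86.61430 = 106.48771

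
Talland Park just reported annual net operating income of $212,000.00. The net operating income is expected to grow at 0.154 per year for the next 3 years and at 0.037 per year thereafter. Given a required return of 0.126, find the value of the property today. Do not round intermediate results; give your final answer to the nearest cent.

D_1 = 244648.00000
D_2 = 282323.79200
D_3 = 325801.65597
Terminal value at year 3: TV = D_3×(1+g_2)/(r−g_2) = 337856.31724/0.089 = 3796138.39594
P_0 = D_1/(1+r)^1 + D_2/(1+r)^2 + D_3/(1+r)^3 + TV/(1+r)^3
    = 217271.75844 + 222674.60856 + 228211.81019 + 2659052.21538 = 3327210.39257

$3327210.39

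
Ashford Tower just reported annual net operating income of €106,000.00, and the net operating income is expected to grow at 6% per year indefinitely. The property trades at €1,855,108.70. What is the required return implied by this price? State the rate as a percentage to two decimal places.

D₁ = €106,000.00 × 1.06 = €112,360.0000
P = D₁/(r − g) ⇒ r = D₁/P + g = €112,360.0000/€1,855,108.70 + 0.06 = 0.060568 + 0.06 = 0.120568

12.06%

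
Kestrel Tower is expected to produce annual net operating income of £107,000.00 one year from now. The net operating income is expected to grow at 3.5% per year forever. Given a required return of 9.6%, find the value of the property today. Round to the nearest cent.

£1754098.36

Growing perpetuity: P = D₁ / (r − g) = £107,000.0000 / (0.096 − 0.035) = £1,754,098.36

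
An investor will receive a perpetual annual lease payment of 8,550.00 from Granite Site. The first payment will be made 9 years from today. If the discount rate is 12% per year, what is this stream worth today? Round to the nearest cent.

Value at end of year 8: C / r = 8,550.00 / 0.12 = 71,250.0000
Discount to today: PV = 71,250.0000 / (1 + 0.12)^8 = 71,250.0000 / 2.475963 = 28,776.68

28776.68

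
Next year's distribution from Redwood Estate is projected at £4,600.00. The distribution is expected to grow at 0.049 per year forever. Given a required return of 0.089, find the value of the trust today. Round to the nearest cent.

£115000.00

Growing perpetuity: P = D₁ / (r − g) = £4,600.0000 / (0.089 − 0.049) = £115,000.00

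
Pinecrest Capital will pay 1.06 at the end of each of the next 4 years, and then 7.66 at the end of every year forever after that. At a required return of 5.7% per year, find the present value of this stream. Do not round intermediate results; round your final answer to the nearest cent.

111.36

PV of 4-year annuity: 1.06 × [1 − (1+0.057)^−4] / 0.057 = 3.69839
Perpetuity value at year 4: 7.66 / 0.057 = 134.38596
PV of perpetuity: 134.38596 / (1+0.057)^4 = 107.65990
Total PV = 3.69839 + 107.65990 = 111.35828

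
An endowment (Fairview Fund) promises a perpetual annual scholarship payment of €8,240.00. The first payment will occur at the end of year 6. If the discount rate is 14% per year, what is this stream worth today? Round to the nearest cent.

Value at end of year 5: C / r = €8,240.00 / 0.14 = €58,857.1429
Discount to today: PV = €58,857.1429 / (1 + 0.14)^5 = €58,857.1429 / 1.925415 = €30,568.56

€30568.56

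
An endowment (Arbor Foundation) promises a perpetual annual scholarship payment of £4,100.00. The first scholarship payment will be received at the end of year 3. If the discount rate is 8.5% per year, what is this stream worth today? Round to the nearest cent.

£40973.73

Value at end of year 2: C / r = £4,100.00 / 0.085 = £48,235.2941
Discount to today: PV = £48,235.2941 / (1 + 0.085)^2 = £48,235.2941 / 1.177225 = £40,973.73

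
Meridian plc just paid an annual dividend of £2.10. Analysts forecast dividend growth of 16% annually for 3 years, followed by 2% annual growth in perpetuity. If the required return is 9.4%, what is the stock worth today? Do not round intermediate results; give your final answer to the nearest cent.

D_1 = 2.43600
D_2 = 2.82576
D_3 = 3.27788
Terminal value at year 3: TV = D_3×(1+g_2)/(r−g_2) = 3.34344/0.074 = 45.18161
P_0 = D_1/(1+r)^1 + D_2/(1+r)^2 + D_3/(1+r)^3 + TV/(1+r)^3
    = 2.22669 + 2.36103 + 2.50346 + 34.50720 = 41.59838

£41.60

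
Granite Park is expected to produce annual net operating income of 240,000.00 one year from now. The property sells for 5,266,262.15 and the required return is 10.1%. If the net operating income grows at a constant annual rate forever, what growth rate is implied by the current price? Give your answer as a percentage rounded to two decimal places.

P = D₁/(r−g) ⇒ g = r − D₁/P = 0.101 − 240,000.00/5,266,262.15 = 0.055427

5.54%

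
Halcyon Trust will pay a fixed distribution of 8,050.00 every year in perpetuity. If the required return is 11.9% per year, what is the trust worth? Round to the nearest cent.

Level perpetuity: PV = C / r = 8,050.00 / 0.119 = 67,647.06

67647.06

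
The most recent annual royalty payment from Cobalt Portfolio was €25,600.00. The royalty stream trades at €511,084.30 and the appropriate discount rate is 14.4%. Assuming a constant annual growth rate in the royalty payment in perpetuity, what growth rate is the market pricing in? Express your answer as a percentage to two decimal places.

8.94%

P = D₀(1+g)/(r−g) ⇒ P(r−g) = D₀(1+g) ⇒ g(P+D₀) = P·r − D₀
g = (P·r − D₀)/(P + D₀) = (€511,084.30×0.144 − €25,600.00) / (€511,084.30 + €25,600.00) = 0.089431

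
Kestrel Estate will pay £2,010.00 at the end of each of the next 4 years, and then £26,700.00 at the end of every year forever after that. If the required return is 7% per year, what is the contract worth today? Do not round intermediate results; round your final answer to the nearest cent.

£297798.33

PV of 4-year annuity: £2,010.00 × [1 − (1+0.07)^−4] / 0.07 = 6808.29463
Perpetuity value at year 4: £26,700.00 / 0.07 = 381428.57143
PV of perpetuity: 381428.57143 / (1+0.07)^4 = 290990.03088
Total PV = 6808.29463 + 290990.03088 = 297798.32551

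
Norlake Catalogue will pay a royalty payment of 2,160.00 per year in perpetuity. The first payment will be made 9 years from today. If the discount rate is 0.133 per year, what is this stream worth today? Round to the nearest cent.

5980.85

Value at end of year 8: C / r = 2,160.00 / 0.133 = 16,240.6015
Discount to today: PV = 16,240.6015 / (1 + 0.133)^8 = 16,240.6015 / 2.715434 = 5,980.85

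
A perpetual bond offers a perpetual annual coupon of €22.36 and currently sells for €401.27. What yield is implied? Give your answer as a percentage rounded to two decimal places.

P = C/r ⇒ r = C/P = €22.36/€401.27 = 0.055723

5.57%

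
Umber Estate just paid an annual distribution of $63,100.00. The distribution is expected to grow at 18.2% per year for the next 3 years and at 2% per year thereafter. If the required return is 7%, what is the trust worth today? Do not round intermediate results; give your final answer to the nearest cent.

D_1 = 74584.20000
D_2 = 88158.52440
D_3 = 104203.37584
Terminal value at year 3: TV = D_3×(1+g_2)/(r−g_2) = 106287.44336/0.05 = 2125748.86715
P_0 = D_1/(1+r)^1 + D_2/(1+r)^2 + D_3/(1+r)^3 + TV/(1+r)^3
    = 69704.85981 + 77001.06944 + 85060.99446 + 1735244.28706 = 1967011.21077

$1967011.21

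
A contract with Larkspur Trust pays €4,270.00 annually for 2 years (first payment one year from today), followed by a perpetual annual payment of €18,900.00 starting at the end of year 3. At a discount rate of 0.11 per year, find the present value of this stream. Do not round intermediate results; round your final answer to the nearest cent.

PV of 2-year annuity: €4,270.00 × [1 − (1+0.11)^−2] / 0.11 = 7312.47464
Perpetuity value at year 2: €18,900.00 / 0.11 = 171818.18182
PV of perpetuity: 171818.18182 / (1+0.11)^2 = 139451.49080
Total PV = 7312.47464 + 139451.49080 = 146763.96544

€146763.97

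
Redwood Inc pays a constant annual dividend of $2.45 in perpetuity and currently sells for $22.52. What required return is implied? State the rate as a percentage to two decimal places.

P = C/r ⇒ r = C/P = $2.45/$22.52 = 0.108792

10.88%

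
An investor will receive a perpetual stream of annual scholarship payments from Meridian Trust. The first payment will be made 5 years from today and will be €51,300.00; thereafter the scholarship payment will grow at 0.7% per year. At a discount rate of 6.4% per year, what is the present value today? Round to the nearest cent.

Value at end of year 4: C₁ / (r − g) = €51,300.00 / (0.064 − 0.007) = €900,000.0000
Discount to today: PV = €900,000.0000 / (1 + 0.064)^4 = €900,000.0000 / 1.281641 = €702,224.53

€702224.53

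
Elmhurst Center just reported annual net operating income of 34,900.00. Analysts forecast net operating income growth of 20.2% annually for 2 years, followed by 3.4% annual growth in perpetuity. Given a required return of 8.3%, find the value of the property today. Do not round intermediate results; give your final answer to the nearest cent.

D_1 = 41949.80000
D_2 = 50423.65960
Terminal value at year 2: TV = D_2×(1+g_2)/(r−g_2) = 52138.06403/0.049 = 1064042.12299
P_0 = D_1/(1+r)^1 + D_2/(1+r)^2 + TV/(1+r)^2
    = 38734.81071 + 42990.99028 + 907197.63165 = 988923.43264

988923.43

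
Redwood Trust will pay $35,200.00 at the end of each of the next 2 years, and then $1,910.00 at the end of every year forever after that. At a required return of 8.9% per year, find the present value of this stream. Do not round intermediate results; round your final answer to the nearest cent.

$80101.01

PV of 2-year annuity: $35,200.00 × [1 − (1+0.089)^−2] / 0.089 = 62004.80470
Perpetuity value at year 2: $1,910.00 / 0.089 = 21460.67416
PV of perpetuity: 21460.67416 / (1+0.089)^2 = 18096.20890
Total PV = 62004.80470 + 18096.20890 = 80101.01361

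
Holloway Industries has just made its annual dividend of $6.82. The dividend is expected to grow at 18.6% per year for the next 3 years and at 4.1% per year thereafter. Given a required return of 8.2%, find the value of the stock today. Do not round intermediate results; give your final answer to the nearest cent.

D_1 = 8.08852
D_2 = 9.59298
D_3 = 11.37728
Terminal value at year 3: TV = D_3×(1+g_2)/(r−g_2) = 11.84375/0.041 = 288.87191
P_0 = D_1/(1+r)^1 + D_2/(1+r)^2 + D_3/(1+r)^3 + TV/(1+r)^3
    = 7.47553 + 8.19406 + 8.98166 + 228.04656 = 252.69781

$252.70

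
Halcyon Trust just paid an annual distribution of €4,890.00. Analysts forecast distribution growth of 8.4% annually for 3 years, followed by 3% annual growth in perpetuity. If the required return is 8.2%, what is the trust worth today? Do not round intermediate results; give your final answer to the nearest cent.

€112122.02

D_1 = 5300.76000
D_2 = 5746.02384
D_3 = 6228.68984
Terminal value at year 3: TV = D_3×(1+g_2)/(r−g_2) = 6415.55054/0.052 = 123375.97188
P_0 = D_1/(1+r)^1 + D_2/(1+r)^2 + D_3/(1+r)^3 + TV/(1+r)^3
    = 4899.03882 + 4908.09434 + 4917.16660 + 97397.72313 = 112122.02290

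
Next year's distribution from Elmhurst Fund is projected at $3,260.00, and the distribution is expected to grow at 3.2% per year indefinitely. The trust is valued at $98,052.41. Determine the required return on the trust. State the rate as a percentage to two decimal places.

6.52%

P = D₁/(r − g) ⇒ r = D₁/P + g = $3,260.0000/$98,052.41 + 0.032 = 0.033248 + 0.032 = 0.065248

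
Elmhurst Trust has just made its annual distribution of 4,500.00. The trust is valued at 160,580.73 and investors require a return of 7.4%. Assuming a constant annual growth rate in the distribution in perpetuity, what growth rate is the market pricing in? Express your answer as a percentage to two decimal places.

4.47%

P = D₀(1+g)/(r−g) ⇒ P(r−g) = D₀(1+g) ⇒ g(P+D₀) = P·r − D₀
g = (P·r − D₀)/(P + D₀) = (160,580.73×0.074 − 4,500.00) / (160,580.73 + 4,500.00) = 0.044723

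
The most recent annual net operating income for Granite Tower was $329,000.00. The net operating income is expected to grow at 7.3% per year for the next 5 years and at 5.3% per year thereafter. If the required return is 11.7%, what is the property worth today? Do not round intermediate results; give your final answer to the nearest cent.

$5888205.66

D_1 = 353017.00000
D_2 = 378787.24100
D_3 = 406438.70959
D_4 = 436108.73539
D_5 = 467944.67308
Terminal value at year 5: TV = D_5×(1+g_2)/(r−g_2) = 492745.74075/0.064 = 7699152.19922
P_0 = D_1/(1+r)^1 + D_2/(1+r)^2 + D_3/(1+r)^3 + D_4/(1+r)^4 + D_5/(1+r)^5 + TV/(1+r)^5
    = 316040.28648 + 303591.07197 + 291632.24729 + 280144.49539 + 269109.26012 + 4427688.29535 = 5888205.65661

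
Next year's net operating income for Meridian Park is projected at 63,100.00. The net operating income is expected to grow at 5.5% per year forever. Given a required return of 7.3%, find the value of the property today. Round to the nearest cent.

3505555.56

Growing perpetuity: P = D₁ / (r − g) = 63,100.0000 / (0.073 − 0.055) = 3,505,555.56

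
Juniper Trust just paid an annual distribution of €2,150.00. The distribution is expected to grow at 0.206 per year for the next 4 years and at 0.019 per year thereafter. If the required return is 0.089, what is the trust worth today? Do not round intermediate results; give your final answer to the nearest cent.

D_1 = 2592.90000
D_2 = 3127.03740
D_3 = 3771.20710
D_4 = 4548.07577
Terminal value at year 4: TV = D_4×(1+g_2)/(r−g_2) = 4634.48921/0.07 = 66206.98868
P_0 = D_1/(1+r)^1 + D_2/(1+r)^2 + D_3/(1+r)^3 + D_4/(1+r)^4 + TV/(1+r)^4
    = 2380.99174 + 2636.80076 + 2920.09341 + 3233.82245 + 47075.21542 = 58246.92379

€58246.92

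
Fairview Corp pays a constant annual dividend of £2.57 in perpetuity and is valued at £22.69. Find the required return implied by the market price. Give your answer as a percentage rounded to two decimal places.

11.33%

P = C/r ⇒ r = C/P = £2.57/£22.69 = 0.113266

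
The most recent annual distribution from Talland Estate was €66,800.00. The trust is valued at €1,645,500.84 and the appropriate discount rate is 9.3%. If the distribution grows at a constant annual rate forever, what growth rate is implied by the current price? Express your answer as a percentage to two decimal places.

5.04%

P = D₀(1+g)/(r−g) ⇒ P(r−g) = D₀(1+g) ⇒ g(P+D₀) = P·r − D₀
g = (P·r − D₀)/(P + D₀) = (€1,645,500.84×0.093 − €66,800.00) / (€1,645,500.84 + €66,800.00) = 0.050360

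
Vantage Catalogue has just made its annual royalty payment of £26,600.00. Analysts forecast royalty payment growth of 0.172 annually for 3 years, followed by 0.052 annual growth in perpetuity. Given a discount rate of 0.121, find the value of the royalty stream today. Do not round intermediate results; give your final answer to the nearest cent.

£550745.91

D_1 = 31175.20000
D_2 = 36537.33440
D_3 = 42821.75592
Terminal value at year 3: TV = D_3×(1+g_2)/(r−g_2) = 45048.48722/0.069 = 652876.62644
P_0 = D_1/(1+r)^1 + D_2/(1+r)^2 + D_3/(1+r)^3 + TV/(1+r)^3
    = 27810.16949 + 29075.39576 + 30398.18361 + 463462.16172 = 550745.91058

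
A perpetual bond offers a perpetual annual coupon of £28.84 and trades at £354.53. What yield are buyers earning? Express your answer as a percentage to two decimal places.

P = C/r ⇒ r = C/P = £28.84/£354.53 = 0.081347

8.13%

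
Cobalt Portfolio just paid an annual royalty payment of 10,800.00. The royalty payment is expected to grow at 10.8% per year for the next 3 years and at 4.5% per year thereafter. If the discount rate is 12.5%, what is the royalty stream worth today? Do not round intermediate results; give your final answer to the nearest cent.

166206.38

D_1 = 11966.40000
D_2 = 13258.77120
D_3 = 14690.71849
Terminal value at year 3: TV = D_3×(1+g_2)/(r−g_2) = 15351.80082/0.08 = 191897.51027
P_0 = D_1/(1+r)^1 + D_2/(1+r)^2 + D_3/(1+r)^3 + TV/(1+r)^3
    = 10636.80000 + 10476.06613 + 10317.76113 + 134775.75481 = 166206.38208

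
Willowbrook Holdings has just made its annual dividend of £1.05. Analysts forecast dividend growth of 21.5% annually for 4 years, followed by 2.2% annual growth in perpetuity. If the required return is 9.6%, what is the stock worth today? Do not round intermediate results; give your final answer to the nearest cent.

£27.37

D_1 = 1.27575
D_2 = 1.55004
D_3 = 1.88329
D_4 = 2.28820
Terminal value at year 4: TV = D_4×(1+g_2)/(r−g_2) = 2.33854/0.074 = 31.60193
P_0 = D_1/(1+r)^1 + D_2/(1+r)^2 + D_3/(1+r)^3 + D_4/(1+r)^4 + TV/(1+r)^4
    = 1.16401 + 1.29039 + 1.43050 + 1.58581 + 21.90137 = 27.37208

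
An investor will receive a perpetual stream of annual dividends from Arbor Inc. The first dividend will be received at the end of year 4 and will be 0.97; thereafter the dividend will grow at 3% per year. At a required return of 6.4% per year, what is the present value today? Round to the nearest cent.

23.68

Value at end of year 3: C₁ / (r − g) = 0.97 / (0.064 − 0.03) = 28.5294
Discount to today: PV = 28.5294 / (1 + 0.064)^3 = 28.5294 / 1.204550 = 23.68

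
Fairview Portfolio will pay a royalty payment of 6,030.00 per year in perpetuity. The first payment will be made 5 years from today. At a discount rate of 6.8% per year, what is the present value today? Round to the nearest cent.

68159.03

Value at end of year 4: C / r = 6,030.00 / 0.068 = 88,676.4706
Discount to today: PV = 88,676.4706 / (1 + 0.068)^4 = 88,676.4706 / 1.301023 = 68,159.03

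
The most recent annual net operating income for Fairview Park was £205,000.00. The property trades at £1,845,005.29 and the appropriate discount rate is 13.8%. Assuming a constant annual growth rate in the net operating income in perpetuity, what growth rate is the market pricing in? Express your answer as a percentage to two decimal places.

P = D₀(1+g)/(r−g) ⇒ P(r−g) = D₀(1+g) ⇒ g(P+D₀) = P·r − D₀
g = (P·r − D₀)/(P + D₀) = (£1,845,005.29×0.138 − £205,000.00) / (£1,845,005.29 + £205,000.00) = 0.024200

2.42%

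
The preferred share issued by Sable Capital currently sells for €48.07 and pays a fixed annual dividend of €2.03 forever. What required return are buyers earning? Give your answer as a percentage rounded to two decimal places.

P = C/r ⇒ r = C/P = €2.03/€48.07 = 0.042230

4.22%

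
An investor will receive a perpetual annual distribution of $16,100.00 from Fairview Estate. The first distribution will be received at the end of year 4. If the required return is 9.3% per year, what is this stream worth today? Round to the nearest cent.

$132581.35

Value at end of year 3: C / r = $16,100.00 / 0.093 = $173,118.2796
Discount to today: PV = $173,118.2796 / (1 + 0.093)^3 = $173,118.2796 / 1.305751 = $132,581.35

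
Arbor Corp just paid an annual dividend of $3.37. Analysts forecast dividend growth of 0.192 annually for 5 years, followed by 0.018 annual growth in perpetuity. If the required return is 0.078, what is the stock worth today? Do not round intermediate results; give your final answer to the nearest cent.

D_1 = 4.01704
D_2 = 4.78831
D_3 = 5.70767
D_4 = 6.80354
D_5 = 8.10982
Terminal value at year 5: TV = D_5×(1+g_2)/(r−g_2) = 8.25580/0.06 = 137.59660
P_0 = D_1/(1+r)^1 + D_2/(1+r)^2 + D_3/(1+r)^3 + D_4/(1+r)^4 + D_5/(1+r)^5 + TV/(1+r)^5
    = 3.72638 + 4.12045 + 4.55620 + 5.03802 + 5.57080 + 94.51786 = 117.52971

$117.53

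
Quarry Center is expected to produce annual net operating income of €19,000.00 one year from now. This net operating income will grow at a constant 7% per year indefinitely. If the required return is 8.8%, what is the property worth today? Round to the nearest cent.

€1055555.56

Growing perpetuity: P = D₁ / (r − g) = €19,000.0000 / (0.088 − 0.07) = €1,055,555.56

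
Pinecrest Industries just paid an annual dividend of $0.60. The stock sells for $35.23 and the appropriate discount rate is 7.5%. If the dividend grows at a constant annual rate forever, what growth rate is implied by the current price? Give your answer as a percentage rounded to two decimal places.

5.70%

P = D₀(1+g)/(r−g) ⇒ P(r−g) = D₀(1+g) ⇒ g(P+D₀) = P·r − D₀
g = (P·r − D₀)/(P + D₀) = ($35.23×0.075 − $0.60) / ($35.23 + $0.60) = 0.056998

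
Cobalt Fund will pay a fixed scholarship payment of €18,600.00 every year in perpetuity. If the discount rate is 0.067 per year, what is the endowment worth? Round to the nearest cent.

€277611.94

Level perpetuity: PV = C / r = €18,600.00 / 0.067 = €277,611.94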